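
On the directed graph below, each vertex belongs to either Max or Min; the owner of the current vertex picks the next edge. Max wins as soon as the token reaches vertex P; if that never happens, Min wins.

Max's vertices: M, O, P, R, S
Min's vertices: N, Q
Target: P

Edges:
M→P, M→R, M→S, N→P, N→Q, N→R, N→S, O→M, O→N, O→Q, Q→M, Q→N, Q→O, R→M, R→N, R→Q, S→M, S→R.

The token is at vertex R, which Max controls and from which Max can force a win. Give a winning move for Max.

M

A0 = {P}
A1: add {M} — M (Max) has M→P.
A2: add {O, R, S} — O (Max) has O→M; R (Max) has R→M; S (Max) has S→M.
A3 = A2; e.g. N (Min) can still go to Q. Fixed point.
From R, successor M is in the attractor (rank 1); the other successors N, Q are not.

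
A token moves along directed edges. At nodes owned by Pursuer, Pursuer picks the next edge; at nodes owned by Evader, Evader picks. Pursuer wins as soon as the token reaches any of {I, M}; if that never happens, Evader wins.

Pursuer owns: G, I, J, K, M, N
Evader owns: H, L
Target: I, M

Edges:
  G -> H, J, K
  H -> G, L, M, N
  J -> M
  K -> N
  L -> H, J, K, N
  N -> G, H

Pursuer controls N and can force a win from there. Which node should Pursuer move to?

G

A0 = {I, M}
A1: add {J} — J (Pursuer) has J→M.
A2: add {G} — G (Pursuer) has G→J.
A3: add {N} — N (Pursuer) has N→G.
A4: add {K} — K (Pursuer) has K→N.
A5 = A4; e.g. H (Evader) can still go to L. Fixed point.
From N, successor G is in the attractor (rank 2); the other successor H is not.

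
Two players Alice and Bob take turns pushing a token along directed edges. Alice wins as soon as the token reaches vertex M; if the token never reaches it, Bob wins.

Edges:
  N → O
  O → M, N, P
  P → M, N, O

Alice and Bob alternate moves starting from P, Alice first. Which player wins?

Track states (vertex, player-to-move).
A0 = {(M,Alice), (M,Bob)}
A1: add {(O,Alice), (P,Alice)}.
(P,Alice) ∈ A1 ⇒ Alice forces the target.

Alice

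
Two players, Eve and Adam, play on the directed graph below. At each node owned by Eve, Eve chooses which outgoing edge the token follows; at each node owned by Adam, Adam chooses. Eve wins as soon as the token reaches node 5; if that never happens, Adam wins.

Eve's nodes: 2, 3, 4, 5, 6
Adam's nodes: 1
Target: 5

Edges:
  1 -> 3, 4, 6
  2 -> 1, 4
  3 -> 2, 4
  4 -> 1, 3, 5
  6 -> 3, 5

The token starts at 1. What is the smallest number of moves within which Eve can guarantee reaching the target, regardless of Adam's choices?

3

A0 = {5}
A1: add {4, 6} — 4 (Eve) has 4→5; 6 (Eve) has 6→5.
A2: add {2, 3} — 2 (Eve) has 2→4; 3 (Eve) has 3→4.
A3: add {1} — 1 (Adam): all of {3, 4, 6} already in.
A3 = all vertices. Fixed point.
1 enters the attractor at level 3, so Eve can force the target in 3 moves from there.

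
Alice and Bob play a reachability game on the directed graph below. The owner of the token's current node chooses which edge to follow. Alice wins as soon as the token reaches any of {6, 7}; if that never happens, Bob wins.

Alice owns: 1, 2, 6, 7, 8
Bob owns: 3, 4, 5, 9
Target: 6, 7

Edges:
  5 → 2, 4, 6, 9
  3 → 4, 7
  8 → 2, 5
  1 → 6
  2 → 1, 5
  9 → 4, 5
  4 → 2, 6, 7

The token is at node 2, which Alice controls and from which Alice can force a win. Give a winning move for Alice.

A0 = {6, 7}
A1: add {1} — 1 (Alice) has 1→6.
A2: add {2} — 2 (Alice) has 2→1.
A3: add {4, 8} — 4 (Bob): all of {2, 6, 7} already in; 8 (Alice) has 8→2.
A4: add {3} — 3 (Bob): all of {4, 7} already in.
A5 = A4; e.g. 5 (Bob) can still go to 9. Fixed point.
From 2, successor 1 is in the attractor (rank 1); the other successor 5 is not.

1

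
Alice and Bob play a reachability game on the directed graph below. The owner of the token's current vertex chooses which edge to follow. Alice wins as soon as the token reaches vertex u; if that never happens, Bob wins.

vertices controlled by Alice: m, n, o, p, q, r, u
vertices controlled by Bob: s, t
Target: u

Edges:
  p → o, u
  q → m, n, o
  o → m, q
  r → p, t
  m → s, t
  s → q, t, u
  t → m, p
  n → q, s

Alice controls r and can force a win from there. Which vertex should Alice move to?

A0 = {u}
A1: add {p} — p (Alice) has p→u.
A2: add {r} — r (Alice) has r→p.
A3 = A2; e.g. m (Alice) has no edge into A2. Fixed point.
From r, successor p is in the attractor (rank 1); the other successor t is not.

p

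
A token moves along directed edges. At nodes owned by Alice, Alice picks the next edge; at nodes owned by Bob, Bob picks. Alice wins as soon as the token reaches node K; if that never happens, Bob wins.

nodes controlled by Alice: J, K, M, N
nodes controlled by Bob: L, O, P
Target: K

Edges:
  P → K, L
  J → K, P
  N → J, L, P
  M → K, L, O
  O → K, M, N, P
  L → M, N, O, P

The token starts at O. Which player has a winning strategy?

A0 = {K}
A1: add {J, M} — J (Alice) has J→K; M (Alice) has M→K.
A2: add {N} — N (Alice) has N→J.
A3 = A2; e.g. L (Bob) can still go to O. Fixed point.
O never enters the attractor, so Bob can avoid the target forever.

Bob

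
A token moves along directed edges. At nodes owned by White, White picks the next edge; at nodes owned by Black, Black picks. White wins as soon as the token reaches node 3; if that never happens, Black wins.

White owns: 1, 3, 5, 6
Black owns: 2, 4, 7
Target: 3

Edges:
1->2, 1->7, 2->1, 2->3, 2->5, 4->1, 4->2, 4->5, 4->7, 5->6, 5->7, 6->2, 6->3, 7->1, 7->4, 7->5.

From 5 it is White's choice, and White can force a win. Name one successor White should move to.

A0 = {3}
A1: add {6} — 6 (White) has 6→3.
A2: add {5} — 5 (White) has 5→6.
A3 = A2; e.g. 1 (White) has no edge into A2. Fixed point.
From 5, successor 6 is in the attractor (rank 1); the other successor 7 is not.

6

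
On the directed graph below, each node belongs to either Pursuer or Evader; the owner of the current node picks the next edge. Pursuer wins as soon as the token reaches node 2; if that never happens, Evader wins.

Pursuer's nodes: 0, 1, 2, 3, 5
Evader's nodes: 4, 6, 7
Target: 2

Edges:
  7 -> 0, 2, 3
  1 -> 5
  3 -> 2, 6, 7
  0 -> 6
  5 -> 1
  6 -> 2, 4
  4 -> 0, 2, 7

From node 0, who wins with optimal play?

Evader

A0 = {2}
A1: add {3} — 3 (Pursuer) has 3→2.
A2 = A1; e.g. 0 (Pursuer) has no edge into A1. Fixed point.
0 never enters the attractor, so Evader can avoid the target forever.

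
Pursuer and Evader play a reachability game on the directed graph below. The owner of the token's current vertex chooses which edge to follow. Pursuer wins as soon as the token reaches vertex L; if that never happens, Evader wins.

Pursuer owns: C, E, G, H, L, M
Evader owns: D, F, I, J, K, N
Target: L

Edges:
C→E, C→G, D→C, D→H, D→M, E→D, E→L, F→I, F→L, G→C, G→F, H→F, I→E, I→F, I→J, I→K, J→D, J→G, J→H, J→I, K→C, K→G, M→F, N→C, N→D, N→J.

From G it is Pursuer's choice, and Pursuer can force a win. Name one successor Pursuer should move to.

A0 = {L}
A1: add {E} — E (Pursuer) has E→L.
A2: add {C} — C (Pursuer) has C→E.
A3: add {G} — G (Pursuer) has G→C.
A4: add {K} — K (Evader): all of {C, G} already in.
A5 = A4; e.g. D (Evader) can still go to H. Fixed point.
From G, successor C is in the attractor (rank 2); the other successor F is not.

C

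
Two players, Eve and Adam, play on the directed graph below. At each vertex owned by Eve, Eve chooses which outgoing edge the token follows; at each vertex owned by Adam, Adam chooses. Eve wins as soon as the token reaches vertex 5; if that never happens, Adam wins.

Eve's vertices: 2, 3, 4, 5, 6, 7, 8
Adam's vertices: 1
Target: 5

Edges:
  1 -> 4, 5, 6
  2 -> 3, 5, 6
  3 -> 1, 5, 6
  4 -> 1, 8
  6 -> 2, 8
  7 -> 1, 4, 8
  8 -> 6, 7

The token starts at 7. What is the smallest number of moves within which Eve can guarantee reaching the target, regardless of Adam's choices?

4

A0 = {5}
A1: add {2, 3} — 2 (Eve) has 2→5; 3 (Eve) has 3→5.
A2: add {6} — 6 (Eve) has 6→2.
A3: add {8} — 8 (Eve) has 8→6.
A4: add {4, 7} — 4 (Eve) has 4→8; 7 (Eve) has 7→8.
7 enters the attractor at level 4, so Eve can force the target in 4 moves from there.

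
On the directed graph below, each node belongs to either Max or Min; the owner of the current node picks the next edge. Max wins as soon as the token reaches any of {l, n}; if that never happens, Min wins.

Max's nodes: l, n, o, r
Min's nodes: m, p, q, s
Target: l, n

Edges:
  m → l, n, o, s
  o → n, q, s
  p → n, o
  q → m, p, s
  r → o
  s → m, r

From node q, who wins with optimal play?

Min

A0 = {l, n}
A1: add {o} — o (Max) has o→n.
A2: add {p, r} — p (Min): all of {n, o} already in; r (Max) has r→o.
A3 = A2; e.g. m (Min) can still go to s. Fixed point.
q never enters the attractor, so Min can avoid the target forever.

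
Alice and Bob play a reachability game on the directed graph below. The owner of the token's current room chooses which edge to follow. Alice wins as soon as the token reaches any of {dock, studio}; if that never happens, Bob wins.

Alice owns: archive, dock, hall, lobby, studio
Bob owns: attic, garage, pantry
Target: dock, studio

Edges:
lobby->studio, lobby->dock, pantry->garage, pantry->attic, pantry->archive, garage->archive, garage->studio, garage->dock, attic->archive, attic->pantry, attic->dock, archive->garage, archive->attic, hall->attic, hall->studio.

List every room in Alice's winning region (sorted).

dock, hall, lobby, studio

A0 = {dock, studio}
A1: add {hall, lobby} — lobby (Alice) has lobby→studio; hall (Alice) has hall→studio.
A2 = A1; e.g. garage (Bob) can still go to archive. Fixed point.
Alice's winning region = {dock, hall, lobby, studio}.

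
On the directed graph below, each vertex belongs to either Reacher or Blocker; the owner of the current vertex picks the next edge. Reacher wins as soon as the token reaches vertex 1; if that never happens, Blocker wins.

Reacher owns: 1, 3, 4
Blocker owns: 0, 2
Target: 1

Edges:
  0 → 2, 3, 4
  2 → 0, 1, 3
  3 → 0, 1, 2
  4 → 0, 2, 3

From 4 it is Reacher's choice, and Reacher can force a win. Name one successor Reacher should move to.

A0 = {1}
A1: add {3} — 3 (Reacher) has 3→1.
A2: add {4} — 4 (Reacher) has 4→3.
A3 = A2; e.g. 0 (Blocker) can still go to 2. Fixed point.
From 4, successor 3 is in the attractor (rank 1); the other successors 0, 2 are not.

3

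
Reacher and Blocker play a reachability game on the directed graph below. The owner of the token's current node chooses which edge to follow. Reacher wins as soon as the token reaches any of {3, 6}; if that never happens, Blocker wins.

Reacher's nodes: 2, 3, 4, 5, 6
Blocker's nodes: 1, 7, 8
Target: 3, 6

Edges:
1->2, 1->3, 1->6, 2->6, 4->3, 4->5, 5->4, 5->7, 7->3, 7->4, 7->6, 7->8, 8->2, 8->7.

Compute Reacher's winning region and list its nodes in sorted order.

A0 = {3, 6}
A1: add {2, 4} — 2 (Reacher) has 2→6; 4 (Reacher) has 4→3.
A2: add {1, 5} — 1 (Blocker): all of {2, 3, 6} already in; 5 (Reacher) has 5→4.
A3 = A2; e.g. 7 (Blocker) can still go to 8. Fixed point.
Reacher's winning region = {1, 2, 3, 4, 5, 6}.

1, 2, 3, 4, 5, 6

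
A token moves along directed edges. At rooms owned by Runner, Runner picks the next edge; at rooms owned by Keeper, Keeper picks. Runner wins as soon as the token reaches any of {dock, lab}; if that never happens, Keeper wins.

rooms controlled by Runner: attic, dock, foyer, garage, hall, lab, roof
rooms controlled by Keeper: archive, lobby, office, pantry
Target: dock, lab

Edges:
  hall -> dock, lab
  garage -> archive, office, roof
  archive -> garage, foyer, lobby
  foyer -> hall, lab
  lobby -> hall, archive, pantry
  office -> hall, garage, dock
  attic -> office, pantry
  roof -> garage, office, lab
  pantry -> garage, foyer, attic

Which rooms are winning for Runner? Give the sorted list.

A0 = {dock, lab}
A1: add {foyer, hall, roof} — hall (Runner) has hall→dock; foyer (Runner) has foyer→lab; roof (Runner) has roof→lab.
A2: add {garage} — garage (Runner) has garage→roof.
A3: add {office} — office (Keeper): all of {hall, garage, dock} already in.
A4: add {attic} — attic (Runner) has attic→office.
A5: add {pantry} — pantry (Keeper): all of {garage, foyer, attic} already in.
A6 = A5; e.g. archive (Keeper) can still go to lobby. Fixed point.
Runner's winning region = {attic, dock, foyer, garage, hall, lab, office, pantry, roof}.

attic, dock, foyer, garage, hall, lab, office, pantry, roof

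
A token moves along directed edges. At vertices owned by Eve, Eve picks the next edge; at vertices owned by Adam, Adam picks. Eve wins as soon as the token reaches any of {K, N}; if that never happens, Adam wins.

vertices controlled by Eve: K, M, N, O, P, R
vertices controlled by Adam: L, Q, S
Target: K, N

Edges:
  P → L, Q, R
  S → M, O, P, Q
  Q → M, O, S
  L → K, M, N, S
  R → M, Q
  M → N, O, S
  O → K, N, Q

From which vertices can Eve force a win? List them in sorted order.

A0 = {K, N}
A1: add {M, O} — M (Eve) has M→N; O (Eve) has O→K.
A2: add {R} — R (Eve) has R→M.
A3: add {P} — P (Eve) has P→R.
A4 = A3; e.g. L (Adam) can still go to S. Fixed point.
Eve's winning region = {K, M, N, O, P, R}.

K, M, N, O, P, R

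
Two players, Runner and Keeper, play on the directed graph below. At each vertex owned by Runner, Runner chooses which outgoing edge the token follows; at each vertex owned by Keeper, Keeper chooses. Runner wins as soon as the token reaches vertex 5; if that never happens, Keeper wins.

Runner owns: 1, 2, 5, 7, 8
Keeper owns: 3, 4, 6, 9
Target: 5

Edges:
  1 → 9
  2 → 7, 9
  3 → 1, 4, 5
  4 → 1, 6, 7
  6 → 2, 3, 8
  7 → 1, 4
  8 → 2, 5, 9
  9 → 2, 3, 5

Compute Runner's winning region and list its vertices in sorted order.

5, 8

A0 = {5}
A1: add {8} — 8 (Runner) has 8→5.
A2 = A1; e.g. 1 (Runner) has no edge into A1. Fixed point.
Runner's winning region = {5, 8}.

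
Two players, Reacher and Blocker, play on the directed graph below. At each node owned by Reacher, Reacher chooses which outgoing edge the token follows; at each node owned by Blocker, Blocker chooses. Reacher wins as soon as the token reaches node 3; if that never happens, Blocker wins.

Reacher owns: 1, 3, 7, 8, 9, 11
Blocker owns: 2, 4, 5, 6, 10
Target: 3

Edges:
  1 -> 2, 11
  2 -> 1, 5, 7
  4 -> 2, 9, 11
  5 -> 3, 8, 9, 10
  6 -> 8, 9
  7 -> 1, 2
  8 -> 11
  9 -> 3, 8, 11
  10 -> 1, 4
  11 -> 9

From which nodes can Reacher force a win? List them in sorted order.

A0 = {3}
A1: add {9} — 9 (Reacher) has 9→3.
A2: add {11} — 11 (Reacher) has 11→9.
A3: add {1, 8} — 1 (Reacher) has 1→11; 8 (Reacher) has 8→11.
A4: add {6, 7} — 6 (Blocker): all of {8, 9} already in; 7 (Reacher) has 7→1.
A5 = A4; e.g. 2 (Blocker) can still go to 5. Fixed point.
Reacher's winning region = {1, 3, 6, 7, 8, 9, 11}.

1, 3, 6, 7, 8, 9, 11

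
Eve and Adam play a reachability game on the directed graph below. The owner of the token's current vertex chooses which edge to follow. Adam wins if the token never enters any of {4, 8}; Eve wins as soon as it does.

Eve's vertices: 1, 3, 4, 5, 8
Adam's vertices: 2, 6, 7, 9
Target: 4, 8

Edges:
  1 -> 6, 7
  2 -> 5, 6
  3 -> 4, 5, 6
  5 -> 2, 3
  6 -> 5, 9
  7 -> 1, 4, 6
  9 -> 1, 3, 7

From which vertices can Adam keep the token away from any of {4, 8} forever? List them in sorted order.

1, 2, 6, 7, 9

A0 = {4, 8}
A1: add {3} — 3 (Eve) has 3→4.
A2: add {5} — 5 (Eve) has 5→3.
A3 = A2; e.g. 1 (Eve) has no edge into A2. Fixed point.
Eve's attractor = {3, 4, 5, 8}; Adam avoids the target exactly from the complement.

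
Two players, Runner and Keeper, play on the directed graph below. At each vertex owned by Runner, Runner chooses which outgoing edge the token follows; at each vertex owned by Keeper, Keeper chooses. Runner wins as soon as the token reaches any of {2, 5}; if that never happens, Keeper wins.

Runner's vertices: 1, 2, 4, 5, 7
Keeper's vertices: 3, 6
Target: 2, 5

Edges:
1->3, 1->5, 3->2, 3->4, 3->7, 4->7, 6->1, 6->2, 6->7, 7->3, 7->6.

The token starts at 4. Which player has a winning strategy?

Keeper

A0 = {2, 5}
A1: add {1} — 1 (Runner) has 1→5.
A2 = A1; e.g. 3 (Keeper) can still go to 4. Fixed point.
4 never enters the attractor, so Keeper can avoid the target forever.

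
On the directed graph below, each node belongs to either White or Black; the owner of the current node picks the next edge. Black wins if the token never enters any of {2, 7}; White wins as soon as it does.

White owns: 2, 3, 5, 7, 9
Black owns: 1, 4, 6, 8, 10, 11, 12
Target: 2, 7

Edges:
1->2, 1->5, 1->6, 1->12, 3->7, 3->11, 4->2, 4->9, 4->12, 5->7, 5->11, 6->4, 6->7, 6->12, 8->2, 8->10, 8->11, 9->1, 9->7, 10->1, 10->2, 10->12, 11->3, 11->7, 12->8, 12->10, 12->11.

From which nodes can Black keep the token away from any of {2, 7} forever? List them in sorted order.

A0 = {2, 7}
A1: add {3, 5, 9} — 3 (White) has 3→7; 5 (White) has 5→7; 9 (White) has 9→7.
A2: add {11} — 11 (Black): all of {3, 7} already in.
A3 = A2; e.g. 1 (Black) can still go to 6. Fixed point.
White's attractor = {2, 3, 5, 7, 9, 11}; Black avoids the target exactly from the complement.

1, 4, 6, 8, 10, 12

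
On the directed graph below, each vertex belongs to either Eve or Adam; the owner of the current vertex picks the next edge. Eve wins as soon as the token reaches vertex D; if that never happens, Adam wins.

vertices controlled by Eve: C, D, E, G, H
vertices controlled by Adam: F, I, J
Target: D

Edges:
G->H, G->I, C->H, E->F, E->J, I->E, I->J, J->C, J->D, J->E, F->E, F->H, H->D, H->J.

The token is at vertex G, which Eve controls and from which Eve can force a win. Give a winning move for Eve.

A0 = {D}
A1: add {H} — H (Eve) has H→D.
A2: add {C, G} — C (Eve) has C→H; G (Eve) has G→H.
A3 = A2; e.g. E (Eve) has no edge into A2. Fixed point.
From G, successor H is in the attractor (rank 1); the other successor I is not.

H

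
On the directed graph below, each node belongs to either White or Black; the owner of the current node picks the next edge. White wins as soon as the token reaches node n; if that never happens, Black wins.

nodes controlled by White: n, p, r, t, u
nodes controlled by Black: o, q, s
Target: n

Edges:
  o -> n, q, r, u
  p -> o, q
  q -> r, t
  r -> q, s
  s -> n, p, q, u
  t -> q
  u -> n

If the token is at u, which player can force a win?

A0 = {n}
A1: add {u} — u (White) has u→n.
A2 = A1; e.g. o (Black) can still go to q. Fixed point.
u ∈ A1, so White can force the target.

White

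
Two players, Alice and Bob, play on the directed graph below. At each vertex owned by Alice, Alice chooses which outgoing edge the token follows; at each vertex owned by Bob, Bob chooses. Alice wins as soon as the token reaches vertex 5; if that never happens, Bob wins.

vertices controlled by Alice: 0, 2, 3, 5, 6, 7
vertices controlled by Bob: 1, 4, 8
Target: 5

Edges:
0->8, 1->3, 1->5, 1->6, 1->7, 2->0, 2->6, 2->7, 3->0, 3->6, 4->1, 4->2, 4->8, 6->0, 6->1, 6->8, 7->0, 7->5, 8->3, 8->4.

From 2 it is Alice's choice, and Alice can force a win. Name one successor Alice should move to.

7

A0 = {5}
A1: add {7} — 7 (Alice) has 7→5.
A2: add {2} — 2 (Alice) has 2→7.
A3 = A2; e.g. 0 (Alice) has no edge into A2. Fixed point.
From 2, successor 7 is in the attractor (rank 1); the other successors 0, 6 are not.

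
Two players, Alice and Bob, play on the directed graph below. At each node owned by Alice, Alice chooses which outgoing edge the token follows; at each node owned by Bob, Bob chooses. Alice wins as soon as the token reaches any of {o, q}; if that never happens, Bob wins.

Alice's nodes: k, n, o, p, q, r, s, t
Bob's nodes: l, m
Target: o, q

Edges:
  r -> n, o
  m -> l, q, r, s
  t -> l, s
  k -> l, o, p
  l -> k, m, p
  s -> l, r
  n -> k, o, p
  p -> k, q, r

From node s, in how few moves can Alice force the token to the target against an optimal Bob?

A0 = {o, q}
A1: add {k, n, p, r} — k (Alice) has k→o; n (Alice) has n→o; p (Alice) has p→q; r (Alice) has r→o.
A2: add {s} — s (Alice) has s→r.
s enters the attractor at level 2, so Alice can force the target in 2 moves from there.

2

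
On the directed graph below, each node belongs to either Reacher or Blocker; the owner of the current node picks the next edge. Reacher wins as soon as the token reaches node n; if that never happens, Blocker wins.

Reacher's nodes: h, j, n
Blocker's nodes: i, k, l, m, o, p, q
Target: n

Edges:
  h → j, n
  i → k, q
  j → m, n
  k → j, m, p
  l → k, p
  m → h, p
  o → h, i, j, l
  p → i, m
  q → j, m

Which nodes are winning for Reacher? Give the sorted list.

h, j, n

A0 = {n}
A1: add {h, j} — h (Reacher) has h→n; j (Reacher) has j→n.
A2 = A1; e.g. i (Blocker) can still go to k. Fixed point.
Reacher's winning region = {h, j, n}.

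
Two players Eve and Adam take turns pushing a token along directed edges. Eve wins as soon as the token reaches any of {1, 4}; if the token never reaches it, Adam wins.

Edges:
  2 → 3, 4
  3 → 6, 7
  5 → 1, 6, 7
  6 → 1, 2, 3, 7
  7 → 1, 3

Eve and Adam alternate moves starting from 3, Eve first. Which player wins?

Adam

Track states (vertex, player-to-move).
A0 = {(1,Eve), (1,Adam), (4,Eve), (4,Adam)}
A1: add {(2,Eve), (5,Eve), (6,Eve), (7,Eve)}.
A2: add {(3,Adam), (5,Adam)}.
A3 = A2; e.g. (2,Adam) stays out. (3,Eve) never enters ⇒ Adam avoids the target.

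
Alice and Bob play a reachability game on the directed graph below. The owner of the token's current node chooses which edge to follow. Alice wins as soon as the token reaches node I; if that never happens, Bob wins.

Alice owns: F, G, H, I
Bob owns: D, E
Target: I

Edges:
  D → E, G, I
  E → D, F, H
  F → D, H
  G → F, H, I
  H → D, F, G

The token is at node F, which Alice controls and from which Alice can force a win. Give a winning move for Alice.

A0 = {I}
A1: add {G} — G (Alice) has G→I.
A2: add {H} — H (Alice) has H→G.
A3: add {F} — F (Alice) has F→H.
A4 = A3; e.g. D (Bob) can still go to E. Fixed point.
From F, successor H is in the attractor (rank 2); the other successor D is not.

H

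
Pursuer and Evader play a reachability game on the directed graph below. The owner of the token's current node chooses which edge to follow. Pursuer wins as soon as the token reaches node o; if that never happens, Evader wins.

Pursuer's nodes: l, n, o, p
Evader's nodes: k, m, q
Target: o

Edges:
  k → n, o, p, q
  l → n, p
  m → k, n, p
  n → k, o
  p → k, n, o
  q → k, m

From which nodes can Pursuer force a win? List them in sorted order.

l, n, o, p

A0 = {o}
A1: add {n, p} — n (Pursuer) has n→o; p (Pursuer) has p→o.
A2: add {l} — l (Pursuer) has l→n.
A3 = A2; e.g. k (Evader) can still go to q. Fixed point.
Pursuer's winning region = {l, n, o, p}.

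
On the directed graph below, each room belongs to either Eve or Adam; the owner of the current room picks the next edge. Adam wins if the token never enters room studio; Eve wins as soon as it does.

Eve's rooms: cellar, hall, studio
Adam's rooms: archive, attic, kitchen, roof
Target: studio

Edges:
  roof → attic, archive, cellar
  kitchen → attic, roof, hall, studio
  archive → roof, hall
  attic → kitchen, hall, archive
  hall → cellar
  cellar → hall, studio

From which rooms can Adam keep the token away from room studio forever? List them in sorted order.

A0 = {studio}
A1: add {cellar} — cellar (Eve) has cellar→studio.
A2: add {hall} — hall (Eve) has hall→cellar.
A3 = A2; e.g. kitchen (Adam) can still go to attic. Fixed point.
Eve's attractor = {cellar, hall, studio}; Adam avoids the target exactly from the complement.

archive, attic, kitchen, roof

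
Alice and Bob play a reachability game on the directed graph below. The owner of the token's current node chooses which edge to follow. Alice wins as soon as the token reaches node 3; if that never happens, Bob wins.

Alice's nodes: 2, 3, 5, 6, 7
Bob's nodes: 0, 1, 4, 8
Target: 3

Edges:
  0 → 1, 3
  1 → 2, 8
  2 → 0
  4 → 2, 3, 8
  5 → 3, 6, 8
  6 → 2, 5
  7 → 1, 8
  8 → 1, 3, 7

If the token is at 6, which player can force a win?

Alice

A0 = {3}
A1: add {5} — 5 (Alice) has 5→3.
A2: add {6} — 6 (Alice) has 6→5.
A3 = A2; e.g. 0 (Bob) can still go to 1. Fixed point.
6 ∈ A2, so Alice can force the target.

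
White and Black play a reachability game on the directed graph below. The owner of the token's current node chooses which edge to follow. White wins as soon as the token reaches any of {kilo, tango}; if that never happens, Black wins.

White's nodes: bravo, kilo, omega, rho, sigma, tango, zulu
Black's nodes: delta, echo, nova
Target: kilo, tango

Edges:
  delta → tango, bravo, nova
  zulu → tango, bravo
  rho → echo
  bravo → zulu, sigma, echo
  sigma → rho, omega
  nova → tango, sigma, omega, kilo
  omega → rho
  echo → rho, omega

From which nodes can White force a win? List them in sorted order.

bravo, kilo, tango, zulu

A0 = {kilo, tango}
A1: add {zulu} — zulu (White) has zulu→tango.
A2: add {bravo} — bravo (White) has bravo→zulu.
A3 = A2; e.g. delta (Black) can still go to nova. Fixed point.
White's winning region = {bravo, kilo, tango, zulu}.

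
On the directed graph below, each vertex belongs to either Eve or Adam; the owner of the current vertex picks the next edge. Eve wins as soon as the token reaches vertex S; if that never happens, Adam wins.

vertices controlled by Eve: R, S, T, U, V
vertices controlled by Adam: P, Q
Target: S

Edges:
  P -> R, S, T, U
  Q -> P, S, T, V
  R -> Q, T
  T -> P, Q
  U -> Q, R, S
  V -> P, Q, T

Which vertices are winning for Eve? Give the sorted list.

S, U

A0 = {S}
A1: add {U} — U (Eve) has U→S.
A2 = A1; e.g. P (Adam) can still go to R. Fixed point.
Eve's winning region = {S, U}.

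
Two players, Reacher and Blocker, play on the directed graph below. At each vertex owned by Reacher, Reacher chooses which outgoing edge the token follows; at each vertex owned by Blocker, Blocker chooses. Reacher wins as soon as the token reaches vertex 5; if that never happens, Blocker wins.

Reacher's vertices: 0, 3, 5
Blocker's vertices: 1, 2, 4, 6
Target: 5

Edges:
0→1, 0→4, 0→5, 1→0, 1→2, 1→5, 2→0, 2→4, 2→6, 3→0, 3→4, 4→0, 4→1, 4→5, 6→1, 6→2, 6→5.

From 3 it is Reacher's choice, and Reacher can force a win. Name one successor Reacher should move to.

A0 = {5}
A1: add {0} — 0 (Reacher) has 0→5.
A2: add {3} — 3 (Reacher) has 3→0.
A3 = A2; e.g. 1 (Blocker) can still go to 2. Fixed point.
From 3, successor 0 is in the attractor (rank 1); the other successor 4 is not.

0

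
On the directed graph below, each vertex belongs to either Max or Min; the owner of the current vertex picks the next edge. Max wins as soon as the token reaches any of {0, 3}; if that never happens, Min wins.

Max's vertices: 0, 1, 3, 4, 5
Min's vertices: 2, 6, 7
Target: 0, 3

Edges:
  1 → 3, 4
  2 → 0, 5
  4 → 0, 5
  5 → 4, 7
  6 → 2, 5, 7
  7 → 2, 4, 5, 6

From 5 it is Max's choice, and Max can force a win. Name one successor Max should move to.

A0 = {0, 3}
A1: add {1, 4} — 1 (Max) has 1→3; 4 (Max) has 4→0.
A2: add {5} — 5 (Max) has 5→4.
A3: add {2} — 2 (Min): all of {0, 5} already in.
A4 = A3; e.g. 6 (Min) can still go to 7. Fixed point.
From 5, successor 4 is in the attractor (rank 1); the other successor 7 is not.

4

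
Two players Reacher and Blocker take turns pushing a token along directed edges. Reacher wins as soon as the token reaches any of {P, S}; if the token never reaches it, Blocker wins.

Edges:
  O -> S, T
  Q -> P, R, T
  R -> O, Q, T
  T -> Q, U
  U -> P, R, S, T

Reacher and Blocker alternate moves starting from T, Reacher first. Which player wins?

Track states (vertex, player-to-move).
A0 = {(P,Reacher), (P,Blocker), (S,Reacher), (S,Blocker)}
A1: add {(O,Reacher), (Q,Reacher), (U,Reacher)}.
A2: add {(T,Blocker)}.
A3: add {(R,Reacher)}.
A4 = A3; e.g. (O,Blocker) stays out. (T,Reacher) never enters ⇒ Blocker avoids the target.

Blocker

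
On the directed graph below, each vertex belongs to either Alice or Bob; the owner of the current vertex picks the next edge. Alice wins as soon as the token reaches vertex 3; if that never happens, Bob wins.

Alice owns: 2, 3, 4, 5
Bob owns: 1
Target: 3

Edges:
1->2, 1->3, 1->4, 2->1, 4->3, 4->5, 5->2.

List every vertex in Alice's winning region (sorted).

A0 = {3}
A1: add {4} — 4 (Alice) has 4→3.
A2 = A1; e.g. 1 (Bob) can still go to 2. Fixed point.
Alice's winning region = {3, 4}.

3, 4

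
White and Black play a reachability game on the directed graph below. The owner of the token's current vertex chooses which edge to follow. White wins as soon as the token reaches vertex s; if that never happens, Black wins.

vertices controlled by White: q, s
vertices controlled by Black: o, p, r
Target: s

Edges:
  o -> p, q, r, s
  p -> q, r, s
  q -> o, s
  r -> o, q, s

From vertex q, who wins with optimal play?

White

A0 = {s}
A1: add {q} — q (White) has q→s.
A2 = A1; e.g. o (Black) can still go to p. Fixed point.
q ∈ A1, so White can force the target.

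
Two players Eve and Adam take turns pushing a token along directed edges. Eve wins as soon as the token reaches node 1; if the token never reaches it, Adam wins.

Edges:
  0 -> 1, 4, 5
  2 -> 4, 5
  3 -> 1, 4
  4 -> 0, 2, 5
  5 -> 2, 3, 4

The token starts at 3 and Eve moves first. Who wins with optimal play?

Track states (vertex, player-to-move).
A0 = {(1,Eve), (1,Adam)}
A1: add {(0,Eve), (3,Eve)}.
(3,Eve) ∈ A1 ⇒ Eve forces the target.

Eve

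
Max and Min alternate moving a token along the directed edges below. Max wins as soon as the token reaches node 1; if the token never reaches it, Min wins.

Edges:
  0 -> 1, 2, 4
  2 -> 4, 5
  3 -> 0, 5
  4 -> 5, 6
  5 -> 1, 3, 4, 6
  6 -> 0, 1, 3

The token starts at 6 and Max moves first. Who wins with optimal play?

Track states (vertex, player-to-move).
A0 = {(1,Max), (1,Min)}
A1: add {(0,Max), (5,Max), (6,Max)}.
(6,Max) ∈ A1 ⇒ Max forces the target.

Max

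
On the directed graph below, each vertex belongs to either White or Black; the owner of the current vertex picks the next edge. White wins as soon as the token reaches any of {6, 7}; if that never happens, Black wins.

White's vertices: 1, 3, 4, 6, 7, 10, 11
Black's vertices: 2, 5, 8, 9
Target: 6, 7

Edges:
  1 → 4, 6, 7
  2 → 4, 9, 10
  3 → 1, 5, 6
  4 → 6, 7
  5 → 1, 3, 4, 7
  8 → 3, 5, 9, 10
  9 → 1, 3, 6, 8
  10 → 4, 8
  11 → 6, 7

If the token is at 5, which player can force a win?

White

A0 = {6, 7}
A1: add {1, 3, 4, 11} — 1 (White) has 1→6; 3 (White) has 3→6; 4 (White) has 4→6; 11 (White) has 11→6.
A2: add {5, 10} — 5 (Black): all of {1, 3, 4, 7} already in; 10 (White) has 10→4.
A3 = A2; e.g. 2 (Black) can still go to 9. Fixed point.
5 ∈ A2, so White can force the target.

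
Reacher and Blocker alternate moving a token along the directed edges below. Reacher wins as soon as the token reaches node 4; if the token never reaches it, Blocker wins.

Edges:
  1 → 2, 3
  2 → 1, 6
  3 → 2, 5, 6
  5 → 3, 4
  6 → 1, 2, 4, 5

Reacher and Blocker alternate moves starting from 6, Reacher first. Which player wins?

Reacher

Track states (vertex, player-to-move).
A0 = {(4,Reacher), (4,Blocker)}
A1: add {(5,Reacher), (6,Reacher)}.
(6,Reacher) ∈ A1 ⇒ Reacher forces the target.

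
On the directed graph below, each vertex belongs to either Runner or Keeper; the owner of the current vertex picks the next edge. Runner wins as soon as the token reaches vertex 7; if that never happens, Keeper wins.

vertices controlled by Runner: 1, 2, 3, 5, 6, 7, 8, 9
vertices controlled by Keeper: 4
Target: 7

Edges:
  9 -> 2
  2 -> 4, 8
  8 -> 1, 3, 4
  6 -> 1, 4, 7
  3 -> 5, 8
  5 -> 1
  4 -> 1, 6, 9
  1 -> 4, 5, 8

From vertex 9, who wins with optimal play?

Keeper

A0 = {7}
A1: add {6} — 6 (Runner) has 6→7.
A2 = A1; e.g. 1 (Runner) has no edge into A1. Fixed point.
9 never enters the attractor, so Keeper can avoid the target forever.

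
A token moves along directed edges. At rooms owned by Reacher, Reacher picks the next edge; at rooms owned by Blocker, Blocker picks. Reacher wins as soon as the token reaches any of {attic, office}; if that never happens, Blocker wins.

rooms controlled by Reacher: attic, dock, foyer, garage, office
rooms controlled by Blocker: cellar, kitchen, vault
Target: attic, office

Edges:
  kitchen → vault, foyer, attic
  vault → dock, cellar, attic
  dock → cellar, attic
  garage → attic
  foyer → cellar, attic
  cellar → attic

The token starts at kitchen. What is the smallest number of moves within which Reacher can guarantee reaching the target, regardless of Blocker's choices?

A0 = {attic, office}
A1: add {cellar, dock, foyer, garage} — dock (Reacher) has dock→attic; garage (Reacher) has garage→attic; foyer (Reacher) has foyer→attic; cellar (Blocker): all of {attic} already in.
A2: add {vault} — vault (Blocker): all of {dock, cellar, attic} already in.
A3: add {kitchen} — kitchen (Blocker): all of {vault, foyer, attic} already in.
A3 = all vertices. Fixed point.
kitchen enters the attractor at level 3, so Reacher can force the target in 3 moves from there.

3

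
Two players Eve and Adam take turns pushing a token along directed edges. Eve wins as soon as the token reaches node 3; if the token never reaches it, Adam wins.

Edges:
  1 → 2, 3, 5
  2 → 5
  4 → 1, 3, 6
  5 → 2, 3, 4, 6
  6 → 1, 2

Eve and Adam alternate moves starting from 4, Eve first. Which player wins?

Track states (vertex, player-to-move).
A0 = {(3,Eve), (3,Adam)}
A1: add {(1,Eve), (4,Eve), (5,Eve)}.
(4,Eve) ∈ A1 ⇒ Eve forces the target.

Eve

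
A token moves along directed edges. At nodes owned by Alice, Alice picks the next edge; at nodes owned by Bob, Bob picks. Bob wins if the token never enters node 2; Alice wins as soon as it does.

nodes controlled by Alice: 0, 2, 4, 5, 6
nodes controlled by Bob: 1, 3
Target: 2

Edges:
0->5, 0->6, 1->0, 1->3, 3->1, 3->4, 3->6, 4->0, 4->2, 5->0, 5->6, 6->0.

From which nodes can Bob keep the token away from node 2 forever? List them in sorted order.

0, 1, 3, 5, 6

A0 = {2}
A1: add {4} — 4 (Alice) has 4→2.
A2 = A1; e.g. 0 (Alice) has no edge into A1. Fixed point.
Alice's attractor = {2, 4}; Bob avoids the target exactly from the complement.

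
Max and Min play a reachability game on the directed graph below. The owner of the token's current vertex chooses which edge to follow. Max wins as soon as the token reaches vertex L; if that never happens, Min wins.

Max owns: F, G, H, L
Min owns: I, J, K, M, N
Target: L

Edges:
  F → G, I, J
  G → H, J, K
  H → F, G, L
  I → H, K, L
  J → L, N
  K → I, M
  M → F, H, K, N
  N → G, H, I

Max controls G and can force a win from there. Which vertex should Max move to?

A0 = {L}
A1: add {H} — H (Max) has H→L.
A2: add {G} — G (Max) has G→H.
A3: add {F} — F (Max) has F→G.
A4 = A3; e.g. I (Min) can still go to K. Fixed point.
From G, successor H is in the attractor (rank 1); the other successors J, K are not.

H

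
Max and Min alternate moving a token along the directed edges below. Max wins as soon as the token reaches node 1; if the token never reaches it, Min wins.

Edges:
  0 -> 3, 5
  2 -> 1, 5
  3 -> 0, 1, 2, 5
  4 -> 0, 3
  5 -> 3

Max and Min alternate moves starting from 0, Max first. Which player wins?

Track states (vertex, player-to-move).
A0 = {(1,Max), (1,Min)}
A1: add {(2,Max), (3,Max)}.
A2: add {(5,Min)}.
A3: add {(0,Max)}.
(0,Max) ∈ A3 ⇒ Max forces the target.

Max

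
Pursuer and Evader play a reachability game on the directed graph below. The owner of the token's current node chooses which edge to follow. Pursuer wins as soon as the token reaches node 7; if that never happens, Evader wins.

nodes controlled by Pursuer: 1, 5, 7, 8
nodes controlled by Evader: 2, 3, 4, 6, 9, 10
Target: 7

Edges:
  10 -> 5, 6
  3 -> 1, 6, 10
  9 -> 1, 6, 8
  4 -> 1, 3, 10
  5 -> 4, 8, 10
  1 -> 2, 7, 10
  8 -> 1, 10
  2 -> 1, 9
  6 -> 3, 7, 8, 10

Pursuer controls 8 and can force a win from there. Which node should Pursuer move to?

A0 = {7}
A1: add {1} — 1 (Pursuer) has 1→7.
A2: add {8} — 8 (Pursuer) has 8→1.
A3: add {5} — 5 (Pursuer) has 5→8.
A4 = A3; e.g. 2 (Evader) can still go to 9. Fixed point.
From 8, successor 1 is in the attractor (rank 1); the other successor 10 is not.

1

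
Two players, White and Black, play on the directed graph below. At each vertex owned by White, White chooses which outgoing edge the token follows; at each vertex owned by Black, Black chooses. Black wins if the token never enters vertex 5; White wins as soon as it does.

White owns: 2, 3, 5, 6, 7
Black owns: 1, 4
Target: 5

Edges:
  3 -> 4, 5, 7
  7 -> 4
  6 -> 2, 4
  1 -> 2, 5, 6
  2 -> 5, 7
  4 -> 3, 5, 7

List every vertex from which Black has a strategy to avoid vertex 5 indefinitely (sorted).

4, 7

A0 = {5}
A1: add {2, 3} — 2 (White) has 2→5; 3 (White) has 3→5.
A2: add {6} — 6 (White) has 6→2.
A3: add {1} — 1 (Black): all of {2, 5, 6} already in.
A4 = A3; e.g. 4 (Black) can still go to 7. Fixed point.
White's attractor = {1, 2, 3, 5, 6}; Black avoids the target exactly from the complement.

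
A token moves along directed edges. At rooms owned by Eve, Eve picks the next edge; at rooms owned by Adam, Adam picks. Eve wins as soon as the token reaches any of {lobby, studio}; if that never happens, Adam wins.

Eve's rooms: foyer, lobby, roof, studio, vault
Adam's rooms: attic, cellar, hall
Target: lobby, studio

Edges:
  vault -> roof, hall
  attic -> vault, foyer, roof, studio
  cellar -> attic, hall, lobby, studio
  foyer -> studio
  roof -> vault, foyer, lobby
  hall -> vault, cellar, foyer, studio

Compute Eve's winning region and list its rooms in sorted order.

A0 = {lobby, studio}
A1: add {foyer, roof} — foyer (Eve) has foyer→studio; roof (Eve) has roof→lobby.
A2: add {vault} — vault (Eve) has vault→roof.
A3: add {attic} — attic (Adam): all of {vault, foyer, roof, studio} already in.
A4 = A3; e.g. cellar (Adam) can still go to hall. Fixed point.
Eve's winning region = {attic, foyer, lobby, roof, studio, vault}.

attic, foyer, lobby, roof, studio, vault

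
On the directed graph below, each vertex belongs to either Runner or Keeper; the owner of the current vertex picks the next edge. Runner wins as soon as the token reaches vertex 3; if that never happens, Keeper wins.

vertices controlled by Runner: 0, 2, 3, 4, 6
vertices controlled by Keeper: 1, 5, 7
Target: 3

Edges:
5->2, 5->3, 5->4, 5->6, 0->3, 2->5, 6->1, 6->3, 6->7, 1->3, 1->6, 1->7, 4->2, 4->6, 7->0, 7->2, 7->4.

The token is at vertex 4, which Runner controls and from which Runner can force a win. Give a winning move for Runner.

6

A0 = {3}
A1: add {0, 6} — 0 (Runner) has 0→3; 6 (Runner) has 6→3.
A2: add {4} — 4 (Runner) has 4→6.
A3 = A2; e.g. 1 (Keeper) can still go to 7. Fixed point.
From 4, successor 6 is in the attractor (rank 1); the other successor 2 is not.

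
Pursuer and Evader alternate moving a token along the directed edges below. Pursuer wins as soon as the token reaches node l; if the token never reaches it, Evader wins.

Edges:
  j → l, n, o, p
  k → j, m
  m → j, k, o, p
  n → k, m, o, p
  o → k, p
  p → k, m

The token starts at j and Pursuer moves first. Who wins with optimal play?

Track states (vertex, player-to-move).
A0 = {(l,Pursuer), (l,Evader)}
A1: add {(j,Pursuer)}.
(j,Pursuer) ∈ A1 ⇒ Pursuer forces the target.

Pursuer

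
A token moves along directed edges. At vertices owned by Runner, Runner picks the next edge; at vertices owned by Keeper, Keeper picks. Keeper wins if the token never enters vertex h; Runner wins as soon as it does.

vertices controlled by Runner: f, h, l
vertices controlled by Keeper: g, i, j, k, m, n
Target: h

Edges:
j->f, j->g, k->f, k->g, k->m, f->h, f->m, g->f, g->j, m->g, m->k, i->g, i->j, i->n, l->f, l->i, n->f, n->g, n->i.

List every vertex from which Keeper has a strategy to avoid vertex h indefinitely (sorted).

g, i, j, k, m, n

A0 = {h}
A1: add {f} — f (Runner) has f→h.
A2: add {l} — l (Runner) has l→f.
A3 = A2; e.g. g (Keeper) can still go to j. Fixed point.
Runner's attractor = {f, h, l}; Keeper avoids the target exactly from the complement.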